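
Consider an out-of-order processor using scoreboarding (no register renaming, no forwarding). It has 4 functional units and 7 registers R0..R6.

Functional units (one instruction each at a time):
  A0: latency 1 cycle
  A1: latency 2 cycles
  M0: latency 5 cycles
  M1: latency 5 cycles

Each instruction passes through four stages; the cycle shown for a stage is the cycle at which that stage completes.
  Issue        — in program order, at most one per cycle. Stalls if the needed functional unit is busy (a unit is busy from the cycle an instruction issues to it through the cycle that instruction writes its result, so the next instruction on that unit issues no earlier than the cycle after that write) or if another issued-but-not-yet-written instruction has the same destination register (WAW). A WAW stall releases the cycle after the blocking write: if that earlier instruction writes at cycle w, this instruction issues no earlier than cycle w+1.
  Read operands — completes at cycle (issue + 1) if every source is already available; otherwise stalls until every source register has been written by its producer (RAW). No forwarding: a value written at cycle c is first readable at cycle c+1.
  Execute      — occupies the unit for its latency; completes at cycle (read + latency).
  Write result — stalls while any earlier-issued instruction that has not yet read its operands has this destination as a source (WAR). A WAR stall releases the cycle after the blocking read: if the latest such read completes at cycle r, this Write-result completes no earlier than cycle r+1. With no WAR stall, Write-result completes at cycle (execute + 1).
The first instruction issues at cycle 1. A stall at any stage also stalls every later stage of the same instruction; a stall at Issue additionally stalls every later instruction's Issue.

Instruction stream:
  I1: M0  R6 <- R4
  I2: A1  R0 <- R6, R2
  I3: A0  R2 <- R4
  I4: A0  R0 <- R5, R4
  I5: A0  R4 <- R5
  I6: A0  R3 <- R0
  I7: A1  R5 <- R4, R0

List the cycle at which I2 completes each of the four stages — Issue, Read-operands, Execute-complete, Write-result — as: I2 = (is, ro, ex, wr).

I2 = (2, 9, 11, 12)

[I1] 1/2/7/8
[I2] 2/9/11/12  (RAW R6: wait I1 write@8)
[I3] 3/4/5/10  (WAR R2: wait I2 read@9)
[I4] 13/14/15/16  (WAW R0: wait I2 write@12)
[I5] 17/18/19/20  (struct: A0 busy until I4 writes@16)
[I6] 21/22/23/24  (struct: A0 busy until I5 writes@20)
[I7] 22/23/25/26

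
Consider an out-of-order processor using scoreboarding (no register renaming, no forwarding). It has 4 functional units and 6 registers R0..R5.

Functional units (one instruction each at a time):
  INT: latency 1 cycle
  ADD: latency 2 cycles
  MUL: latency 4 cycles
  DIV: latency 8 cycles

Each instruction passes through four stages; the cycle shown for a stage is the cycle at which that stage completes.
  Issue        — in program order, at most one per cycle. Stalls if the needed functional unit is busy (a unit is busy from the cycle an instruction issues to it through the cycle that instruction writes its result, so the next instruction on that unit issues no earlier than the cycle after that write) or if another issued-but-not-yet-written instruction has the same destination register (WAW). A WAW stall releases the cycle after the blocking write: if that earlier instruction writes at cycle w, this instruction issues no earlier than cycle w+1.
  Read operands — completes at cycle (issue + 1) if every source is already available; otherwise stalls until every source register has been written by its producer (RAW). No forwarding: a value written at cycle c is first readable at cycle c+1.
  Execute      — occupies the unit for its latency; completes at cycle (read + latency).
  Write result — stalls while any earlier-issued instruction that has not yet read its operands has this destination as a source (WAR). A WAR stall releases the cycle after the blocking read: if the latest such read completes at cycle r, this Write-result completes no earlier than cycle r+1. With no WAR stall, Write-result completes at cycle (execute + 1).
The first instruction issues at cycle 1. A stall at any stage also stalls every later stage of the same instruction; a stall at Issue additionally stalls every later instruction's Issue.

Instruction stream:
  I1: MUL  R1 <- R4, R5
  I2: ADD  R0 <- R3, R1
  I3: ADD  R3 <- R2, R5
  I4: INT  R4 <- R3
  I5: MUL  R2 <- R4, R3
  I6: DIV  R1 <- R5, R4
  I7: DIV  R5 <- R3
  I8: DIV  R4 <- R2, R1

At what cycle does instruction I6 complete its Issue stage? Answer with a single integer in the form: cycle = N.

cycle = 15

c1: I1 dispatched to MUL
c2: I1 operands ready; I2 dispatched to ADD
c6: I1 complete
c7: R1←I1
c8: I2 operands ready
c10: I2 complete
c11: R0←I2
c12: I3 dispatched to ADD
c13: I3 operands ready; I4 dispatched to INT
c14: I5 dispatched to MUL
c15: I3 complete; I6 dispatched to DIV
c16: R3←I3
c17: I4 operands ready
c18: I4 complete
c19: R4←I4
c20: I5 operands ready; I6 operands ready
c24: I5 complete
c25: R2←I5
c28: I6 complete
c29: R1←I6
c30: I7 dispatched to DIV
c31: I7 operands ready
c39: I7 complete
c40: R5←I7
c41: I8 dispatched to DIV
c42: I8 operands ready
c50: I8 complete
c51: R4←I8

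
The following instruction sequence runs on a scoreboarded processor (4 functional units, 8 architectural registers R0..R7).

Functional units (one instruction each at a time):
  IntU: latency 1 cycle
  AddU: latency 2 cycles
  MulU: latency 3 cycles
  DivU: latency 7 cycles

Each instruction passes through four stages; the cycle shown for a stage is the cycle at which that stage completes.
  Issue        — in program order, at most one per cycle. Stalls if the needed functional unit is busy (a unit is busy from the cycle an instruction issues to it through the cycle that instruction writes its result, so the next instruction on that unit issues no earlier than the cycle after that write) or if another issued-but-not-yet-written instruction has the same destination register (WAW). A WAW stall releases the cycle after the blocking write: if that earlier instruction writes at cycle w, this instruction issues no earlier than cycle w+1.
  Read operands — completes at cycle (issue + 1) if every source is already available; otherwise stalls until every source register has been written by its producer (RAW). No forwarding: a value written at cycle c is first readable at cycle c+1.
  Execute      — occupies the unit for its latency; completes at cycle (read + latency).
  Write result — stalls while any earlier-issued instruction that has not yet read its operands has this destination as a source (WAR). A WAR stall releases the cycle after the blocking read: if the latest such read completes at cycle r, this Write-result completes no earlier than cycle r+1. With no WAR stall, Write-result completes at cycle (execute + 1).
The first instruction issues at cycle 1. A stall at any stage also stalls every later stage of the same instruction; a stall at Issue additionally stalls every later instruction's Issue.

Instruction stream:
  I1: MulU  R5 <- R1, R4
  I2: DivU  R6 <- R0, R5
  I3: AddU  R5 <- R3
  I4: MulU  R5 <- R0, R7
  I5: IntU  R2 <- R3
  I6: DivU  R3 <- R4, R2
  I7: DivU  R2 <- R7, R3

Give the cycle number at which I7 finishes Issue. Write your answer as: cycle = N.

[1] I1→MulU
[2] I1 RO; I2→DivU
[5] I1 EX
[6] I1 WR R5
[7] I2 RO; I3→AddU
[8] I3 RO
[10] I3 EX
[11] I3 WR R5
[12] I4→MulU
[13] I4 RO; I5→IntU
[14] I2 EX; I5 RO
[15] I2 WR R6; I5 EX
[16] I4 EX; I5 WR R2; I6→DivU
[17] I4 WR R5; I6 RO
[24] I6 EX
[25] I6 WR R3
[26] I7→DivU
[27] I7 RO
[34] I7 EX
[35] I7 WR R2

cycle = 26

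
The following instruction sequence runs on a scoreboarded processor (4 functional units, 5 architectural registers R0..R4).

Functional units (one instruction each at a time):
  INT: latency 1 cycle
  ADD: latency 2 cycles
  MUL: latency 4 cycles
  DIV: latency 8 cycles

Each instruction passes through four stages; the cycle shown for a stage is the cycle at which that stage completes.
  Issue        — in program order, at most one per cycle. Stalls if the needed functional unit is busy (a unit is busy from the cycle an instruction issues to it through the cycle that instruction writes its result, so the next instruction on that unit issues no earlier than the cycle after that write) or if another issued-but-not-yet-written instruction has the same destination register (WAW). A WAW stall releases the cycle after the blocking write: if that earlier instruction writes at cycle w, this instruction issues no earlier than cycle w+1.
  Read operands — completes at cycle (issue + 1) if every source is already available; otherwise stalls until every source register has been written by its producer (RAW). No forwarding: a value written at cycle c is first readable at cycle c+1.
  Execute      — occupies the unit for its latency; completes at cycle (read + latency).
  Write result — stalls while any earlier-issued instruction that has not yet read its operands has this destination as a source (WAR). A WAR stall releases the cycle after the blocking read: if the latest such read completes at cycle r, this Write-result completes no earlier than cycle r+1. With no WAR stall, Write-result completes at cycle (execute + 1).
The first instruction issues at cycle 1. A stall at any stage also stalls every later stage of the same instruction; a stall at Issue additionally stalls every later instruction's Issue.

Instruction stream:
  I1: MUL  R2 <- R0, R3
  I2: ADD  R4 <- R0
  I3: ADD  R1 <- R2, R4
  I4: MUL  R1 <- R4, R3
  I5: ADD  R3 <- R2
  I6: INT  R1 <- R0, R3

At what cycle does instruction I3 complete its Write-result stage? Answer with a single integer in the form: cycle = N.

[I1] 1/2/6/7
[I2] 2/3/5/6
[I3] 7/8/10/11  (struct: ADD busy until I2 writes@6)
[I4] 12/13/17/18  (WAW R1: wait I3 write@11)
[I5] 13/14/16/17
[I6] 19/20/21/22  (WAW R1: wait I4 write@18)

cycle = 11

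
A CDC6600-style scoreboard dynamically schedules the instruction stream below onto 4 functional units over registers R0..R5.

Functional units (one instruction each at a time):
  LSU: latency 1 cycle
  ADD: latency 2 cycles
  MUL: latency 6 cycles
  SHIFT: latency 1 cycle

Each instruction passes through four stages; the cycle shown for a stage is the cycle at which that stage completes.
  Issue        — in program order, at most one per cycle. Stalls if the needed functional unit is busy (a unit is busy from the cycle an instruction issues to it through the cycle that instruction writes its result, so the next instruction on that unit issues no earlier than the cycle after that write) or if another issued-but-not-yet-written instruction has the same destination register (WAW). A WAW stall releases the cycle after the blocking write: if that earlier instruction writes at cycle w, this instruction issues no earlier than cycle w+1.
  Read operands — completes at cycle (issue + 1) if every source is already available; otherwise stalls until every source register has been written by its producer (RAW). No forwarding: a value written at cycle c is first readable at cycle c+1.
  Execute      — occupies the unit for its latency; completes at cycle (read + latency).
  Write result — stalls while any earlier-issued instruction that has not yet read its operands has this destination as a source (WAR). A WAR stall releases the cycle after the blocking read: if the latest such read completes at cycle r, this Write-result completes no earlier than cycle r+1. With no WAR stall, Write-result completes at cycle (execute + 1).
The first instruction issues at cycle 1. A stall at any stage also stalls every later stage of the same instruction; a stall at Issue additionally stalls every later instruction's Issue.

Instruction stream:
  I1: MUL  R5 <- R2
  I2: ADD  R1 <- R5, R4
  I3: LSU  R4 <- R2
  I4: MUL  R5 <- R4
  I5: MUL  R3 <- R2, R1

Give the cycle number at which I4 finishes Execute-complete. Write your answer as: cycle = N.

cycle = 18

c1: issue I1 (MUL)
c2: I1 read-ops; issue I2 (ADD)
c3: issue I3 (LSU)
c4: I3 read-ops
c5: I3 finished on LSU
c8: I1 finished on MUL
c9: I1→R5
c10: I2 read-ops; issue I4 (MUL)
c11: I3→R4
c12: I2 finished on ADD; I4 read-ops
c13: I2→R1
c18: I4 finished on MUL
c19: I4→R5
c20: issue I5 (MUL)
c21: I5 read-ops
c27: I5 finished on MUL
c28: I5→R3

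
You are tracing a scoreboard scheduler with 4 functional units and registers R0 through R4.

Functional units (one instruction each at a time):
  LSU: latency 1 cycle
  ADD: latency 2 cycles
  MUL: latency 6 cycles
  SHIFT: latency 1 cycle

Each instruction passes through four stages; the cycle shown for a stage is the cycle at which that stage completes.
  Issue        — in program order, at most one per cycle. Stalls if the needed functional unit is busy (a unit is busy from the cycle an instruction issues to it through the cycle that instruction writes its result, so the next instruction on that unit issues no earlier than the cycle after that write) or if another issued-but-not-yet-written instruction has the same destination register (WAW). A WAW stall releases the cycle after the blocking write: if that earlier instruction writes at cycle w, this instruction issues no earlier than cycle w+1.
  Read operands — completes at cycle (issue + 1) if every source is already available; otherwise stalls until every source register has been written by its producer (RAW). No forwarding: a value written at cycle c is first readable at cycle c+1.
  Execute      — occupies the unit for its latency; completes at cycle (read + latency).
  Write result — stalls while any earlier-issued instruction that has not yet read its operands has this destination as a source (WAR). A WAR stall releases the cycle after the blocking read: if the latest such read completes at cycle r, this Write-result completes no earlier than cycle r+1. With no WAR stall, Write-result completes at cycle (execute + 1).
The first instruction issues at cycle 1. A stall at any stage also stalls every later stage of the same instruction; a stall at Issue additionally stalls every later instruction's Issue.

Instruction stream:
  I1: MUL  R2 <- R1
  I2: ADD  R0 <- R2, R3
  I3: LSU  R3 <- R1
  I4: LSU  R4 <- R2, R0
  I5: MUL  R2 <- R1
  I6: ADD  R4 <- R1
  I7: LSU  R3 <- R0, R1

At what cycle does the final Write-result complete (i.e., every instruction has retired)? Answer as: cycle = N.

cycle = 21

c1: issue I1 (MUL)
c2: I1 read-ops, issue I2 (ADD)
c3: issue I3 (LSU)
c4: I3 read-ops
c5: I3 finished on LSU
c8: I1 finished on MUL
c9: I1→R2
c10: I2 read-ops
c11: I3→R3
c12: I2 finished on ADD, issue I4 (LSU)
c13: I2→R0, issue I5 (MUL)
c14: I4 read-ops, I5 read-ops
c15: I4 finished on LSU
c16: I4→R4
c17: issue I6 (ADD)
c18: I6 read-ops, issue I7 (LSU)
c19: I7 read-ops
c20: I5 finished on MUL, I6 finished on ADD, I7 finished on LSU
c21: I5→R2, I6→R4, I7→R3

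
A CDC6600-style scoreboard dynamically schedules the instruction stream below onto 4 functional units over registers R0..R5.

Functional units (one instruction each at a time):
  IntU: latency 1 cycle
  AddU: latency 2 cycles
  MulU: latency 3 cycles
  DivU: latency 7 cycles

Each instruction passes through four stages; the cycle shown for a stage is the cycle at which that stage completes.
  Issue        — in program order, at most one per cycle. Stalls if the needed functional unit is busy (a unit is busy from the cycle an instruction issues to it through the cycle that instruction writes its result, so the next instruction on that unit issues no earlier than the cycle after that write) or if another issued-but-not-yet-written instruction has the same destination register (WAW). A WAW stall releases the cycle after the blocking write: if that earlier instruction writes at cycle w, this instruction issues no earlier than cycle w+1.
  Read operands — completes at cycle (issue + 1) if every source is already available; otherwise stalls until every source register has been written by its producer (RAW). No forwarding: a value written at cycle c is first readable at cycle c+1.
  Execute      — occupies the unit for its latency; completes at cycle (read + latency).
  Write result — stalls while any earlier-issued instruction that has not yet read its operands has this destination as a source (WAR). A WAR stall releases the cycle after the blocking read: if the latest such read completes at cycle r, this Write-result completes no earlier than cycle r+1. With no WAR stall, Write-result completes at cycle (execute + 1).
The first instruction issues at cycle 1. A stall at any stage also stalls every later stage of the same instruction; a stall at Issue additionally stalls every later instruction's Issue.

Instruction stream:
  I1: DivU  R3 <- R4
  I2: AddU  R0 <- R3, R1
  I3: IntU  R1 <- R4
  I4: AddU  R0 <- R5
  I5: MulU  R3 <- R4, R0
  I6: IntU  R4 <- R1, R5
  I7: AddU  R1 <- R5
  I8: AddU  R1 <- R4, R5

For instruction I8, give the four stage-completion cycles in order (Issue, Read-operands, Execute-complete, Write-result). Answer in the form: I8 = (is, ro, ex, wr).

t=1  I1→DivU
t=2  I1 RO | I2→AddU
t=3  I3→IntU
t=4  I3 RO
t=5  I3 EX
t=9  I1 EX
t=10  I1 WR R3
t=11  I2 RO
t=12  I3 WR R1
t=13  I2 EX
t=14  I2 WR R0
t=15  I4→AddU
t=16  I4 RO | I5→MulU
t=17  I6→IntU
t=18  I4 EX | I6 RO
t=19  I4 WR R0 | I6 EX
t=20  I5 RO | I7→AddU
t=21  I6 WR R4 | I7 RO
t=23  I5 EX | I7 EX
t=24  I5 WR R3 | I7 WR R1
t=25  I8→AddU
t=26  I8 RO
t=28  I8 EX
t=29  I8 WR R1

I8 = (25, 26, 28, 29)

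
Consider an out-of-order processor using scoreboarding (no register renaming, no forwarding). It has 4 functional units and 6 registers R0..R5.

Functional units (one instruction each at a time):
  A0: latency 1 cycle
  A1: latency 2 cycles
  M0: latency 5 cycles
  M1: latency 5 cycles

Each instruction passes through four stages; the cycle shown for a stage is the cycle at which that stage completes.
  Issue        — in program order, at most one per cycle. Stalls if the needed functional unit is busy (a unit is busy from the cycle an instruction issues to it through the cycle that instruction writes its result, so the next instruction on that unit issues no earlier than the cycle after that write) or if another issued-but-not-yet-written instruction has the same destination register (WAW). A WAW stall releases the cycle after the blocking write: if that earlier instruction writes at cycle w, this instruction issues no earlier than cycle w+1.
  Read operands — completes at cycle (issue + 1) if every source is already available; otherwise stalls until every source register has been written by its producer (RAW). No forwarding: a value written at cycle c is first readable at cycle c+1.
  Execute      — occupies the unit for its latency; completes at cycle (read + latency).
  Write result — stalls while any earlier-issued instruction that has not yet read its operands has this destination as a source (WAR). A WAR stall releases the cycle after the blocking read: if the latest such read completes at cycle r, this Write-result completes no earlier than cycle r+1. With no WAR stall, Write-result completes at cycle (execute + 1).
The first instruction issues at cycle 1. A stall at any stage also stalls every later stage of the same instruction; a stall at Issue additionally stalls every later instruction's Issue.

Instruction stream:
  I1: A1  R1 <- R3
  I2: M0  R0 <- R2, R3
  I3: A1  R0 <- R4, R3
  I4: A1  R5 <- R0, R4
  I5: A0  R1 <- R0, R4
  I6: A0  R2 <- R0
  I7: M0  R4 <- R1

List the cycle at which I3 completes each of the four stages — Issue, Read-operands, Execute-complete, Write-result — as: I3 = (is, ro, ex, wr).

I3 = (10, 11, 13, 14)

cycle 1: I1 issues→A1
cycle 2: I1 reads | I2 issues→M0
cycle 3: I2 reads
cycle 4: I1 exec-done
cycle 5: I1 writes R1
cycle 8: I2 exec-done
cycle 9: I2 writes R0
cycle 10: I3 issues→A1
cycle 11: I3 reads
cycle 13: I3 exec-done
cycle 14: I3 writes R0
cycle 15: I4 issues→A1
cycle 16: I4 reads | I5 issues→A0
cycle 17: I5 reads
cycle 18: I4 exec-done | I5 exec-done
cycle 19: I4 writes R5 | I5 writes R1
cycle 20: I6 issues→A0
cycle 21: I6 reads | I7 issues→M0
cycle 22: I6 exec-done | I7 reads
cycle 23: I6 writes R2
cycle 27: I7 exec-done
cycle 28: I7 writes R4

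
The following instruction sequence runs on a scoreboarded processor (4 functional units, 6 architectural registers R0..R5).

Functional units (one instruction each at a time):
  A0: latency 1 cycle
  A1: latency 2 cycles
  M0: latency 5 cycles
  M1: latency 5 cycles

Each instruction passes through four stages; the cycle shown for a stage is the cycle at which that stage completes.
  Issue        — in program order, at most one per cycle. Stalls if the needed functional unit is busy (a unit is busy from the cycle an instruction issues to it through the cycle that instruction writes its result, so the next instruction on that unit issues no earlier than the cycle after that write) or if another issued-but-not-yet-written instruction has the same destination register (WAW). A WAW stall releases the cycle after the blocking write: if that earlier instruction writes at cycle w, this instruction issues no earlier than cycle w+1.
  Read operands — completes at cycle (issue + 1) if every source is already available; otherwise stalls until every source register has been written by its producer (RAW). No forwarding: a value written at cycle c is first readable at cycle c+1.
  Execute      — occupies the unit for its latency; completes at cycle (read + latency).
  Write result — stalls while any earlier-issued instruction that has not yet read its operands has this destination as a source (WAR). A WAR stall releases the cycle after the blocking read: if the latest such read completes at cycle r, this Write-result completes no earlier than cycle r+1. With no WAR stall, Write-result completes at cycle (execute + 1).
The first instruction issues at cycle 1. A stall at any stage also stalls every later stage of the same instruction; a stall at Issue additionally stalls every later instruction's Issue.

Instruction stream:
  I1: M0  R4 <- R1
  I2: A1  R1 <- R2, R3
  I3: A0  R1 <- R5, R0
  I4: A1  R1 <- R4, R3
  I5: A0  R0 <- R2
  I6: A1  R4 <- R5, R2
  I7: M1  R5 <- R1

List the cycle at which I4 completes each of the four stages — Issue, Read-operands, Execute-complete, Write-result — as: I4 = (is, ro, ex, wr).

I4 = (11, 12, 14, 15)

cycle 1: I1 dispatched to M0
cycle 2: I1 operands ready | I2 dispatched to A1
cycle 3: I2 operands ready
cycle 5: I2 complete
cycle 6: R1←I2
cycle 7: I1 complete | I3 dispatched to A0
cycle 8: R4←I1 | I3 operands ready
cycle 9: I3 complete
cycle 10: R1←I3
cycle 11: I4 dispatched to A1
cycle 12: I4 operands ready | I5 dispatched to A0
cycle 13: I5 operands ready
cycle 14: I4 complete | I5 complete
cycle 15: R1←I4 | R0←I5
cycle 16: I6 dispatched to A1
cycle 17: I6 operands ready | I7 dispatched to M1
cycle 18: I7 operands ready
cycle 19: I6 complete
cycle 20: R4←I6
cycle 23: I7 complete
cycle 24: R5←I7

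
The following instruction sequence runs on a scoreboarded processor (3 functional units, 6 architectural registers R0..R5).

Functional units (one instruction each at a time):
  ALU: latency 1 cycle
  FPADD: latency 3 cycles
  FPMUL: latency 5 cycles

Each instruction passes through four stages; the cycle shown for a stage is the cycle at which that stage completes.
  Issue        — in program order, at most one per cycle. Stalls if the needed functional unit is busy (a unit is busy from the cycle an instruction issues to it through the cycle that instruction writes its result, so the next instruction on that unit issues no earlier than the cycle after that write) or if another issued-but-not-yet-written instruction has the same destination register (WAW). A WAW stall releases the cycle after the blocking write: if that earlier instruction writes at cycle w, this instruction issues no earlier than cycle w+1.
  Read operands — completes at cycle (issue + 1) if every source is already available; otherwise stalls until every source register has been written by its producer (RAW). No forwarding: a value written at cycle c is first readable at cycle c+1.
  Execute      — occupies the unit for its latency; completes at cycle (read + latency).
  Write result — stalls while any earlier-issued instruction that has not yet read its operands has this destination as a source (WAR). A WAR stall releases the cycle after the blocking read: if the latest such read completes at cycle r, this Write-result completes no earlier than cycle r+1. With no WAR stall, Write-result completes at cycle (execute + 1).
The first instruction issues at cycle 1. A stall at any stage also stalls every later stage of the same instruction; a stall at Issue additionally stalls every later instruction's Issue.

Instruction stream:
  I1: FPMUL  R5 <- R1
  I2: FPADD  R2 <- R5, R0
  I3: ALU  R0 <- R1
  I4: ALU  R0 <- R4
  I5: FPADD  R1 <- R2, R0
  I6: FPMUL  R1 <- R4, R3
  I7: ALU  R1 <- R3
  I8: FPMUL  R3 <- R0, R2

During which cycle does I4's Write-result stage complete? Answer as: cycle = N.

[I1] 1/2/7/8
[I2] 2/9/12/13  (RAW R5: wait I1 write@8)
[I3] 3/4/5/10  (WAR R0: wait I2 read@9)
[I4] 11/12/13/14  (struct: ALU busy until I3 writes@10)
[I5] 14/15/18/19  (struct: FPADD busy until I2 writes@13)
[I6] 20/21/26/27  (WAW R1: wait I5 write@19)
[I7] 28/29/30/31  (WAW R1: wait I6 write@27)
[I8] 29/30/35/36

cycle = 14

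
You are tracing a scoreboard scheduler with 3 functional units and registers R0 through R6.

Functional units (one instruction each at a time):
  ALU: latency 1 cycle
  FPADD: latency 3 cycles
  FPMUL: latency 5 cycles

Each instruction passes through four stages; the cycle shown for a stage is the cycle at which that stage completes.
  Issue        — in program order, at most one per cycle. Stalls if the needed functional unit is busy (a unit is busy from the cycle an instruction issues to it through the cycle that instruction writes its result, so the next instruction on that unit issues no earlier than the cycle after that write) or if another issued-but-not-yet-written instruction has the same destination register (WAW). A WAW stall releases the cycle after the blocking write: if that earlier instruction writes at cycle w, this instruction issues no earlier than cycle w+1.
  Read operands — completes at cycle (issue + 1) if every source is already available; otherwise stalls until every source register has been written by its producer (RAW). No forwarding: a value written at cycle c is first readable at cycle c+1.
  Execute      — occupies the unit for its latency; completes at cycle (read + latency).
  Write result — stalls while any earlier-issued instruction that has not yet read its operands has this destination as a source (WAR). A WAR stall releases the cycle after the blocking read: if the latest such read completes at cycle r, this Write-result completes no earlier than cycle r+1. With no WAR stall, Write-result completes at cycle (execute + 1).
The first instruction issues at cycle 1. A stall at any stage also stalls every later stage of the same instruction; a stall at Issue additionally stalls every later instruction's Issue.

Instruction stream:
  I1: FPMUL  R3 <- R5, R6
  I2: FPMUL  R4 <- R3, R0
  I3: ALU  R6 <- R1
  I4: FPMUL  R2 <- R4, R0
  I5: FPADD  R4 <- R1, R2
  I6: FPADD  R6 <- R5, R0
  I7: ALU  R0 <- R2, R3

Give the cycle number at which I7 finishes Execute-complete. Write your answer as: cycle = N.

cycle = 33

I1  is:1  ro:2  ex:7  wr:8
I2  is:9  ro:10  ex:15  wr:16  — struct: FPMUL busy until I1 writes@8
I3  is:10  ro:11  ex:12  wr:13
I4  is:17  ro:18  ex:23  wr:24  — struct: FPMUL busy until I2 writes@16
I5  is:18  ro:25  ex:28  wr:29  — RAW R2: wait I4 write@24
I6  is:30  ro:31  ex:34  wr:35  — struct: FPADD busy until I5 writes@29
I7  is:31  ro:32  ex:33  wr:34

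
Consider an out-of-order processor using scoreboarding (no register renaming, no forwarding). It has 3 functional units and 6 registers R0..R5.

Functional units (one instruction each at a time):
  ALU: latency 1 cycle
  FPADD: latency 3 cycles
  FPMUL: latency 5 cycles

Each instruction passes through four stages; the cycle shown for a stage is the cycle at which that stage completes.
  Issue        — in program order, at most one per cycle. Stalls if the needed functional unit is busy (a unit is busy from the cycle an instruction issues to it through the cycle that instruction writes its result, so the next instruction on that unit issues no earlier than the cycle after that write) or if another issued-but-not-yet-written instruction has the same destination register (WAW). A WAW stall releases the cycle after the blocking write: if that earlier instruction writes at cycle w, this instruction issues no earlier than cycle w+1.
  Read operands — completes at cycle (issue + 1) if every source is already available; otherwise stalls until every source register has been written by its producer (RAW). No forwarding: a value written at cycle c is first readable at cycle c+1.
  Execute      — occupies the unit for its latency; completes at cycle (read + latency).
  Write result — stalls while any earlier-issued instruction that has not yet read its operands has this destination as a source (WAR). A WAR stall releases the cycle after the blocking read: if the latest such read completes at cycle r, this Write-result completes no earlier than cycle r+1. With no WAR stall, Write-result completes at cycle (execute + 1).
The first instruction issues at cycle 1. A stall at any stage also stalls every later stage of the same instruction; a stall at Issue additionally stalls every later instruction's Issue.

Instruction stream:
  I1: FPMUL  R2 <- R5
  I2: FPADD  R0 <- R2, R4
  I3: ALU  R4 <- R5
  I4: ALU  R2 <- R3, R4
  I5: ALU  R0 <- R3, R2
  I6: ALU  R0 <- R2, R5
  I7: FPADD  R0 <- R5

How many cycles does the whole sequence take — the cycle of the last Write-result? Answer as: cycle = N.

cycle = 28

c1: I1 dispatched to FPMUL
c2: I1 operands ready | I2 dispatched to FPADD
c3: I3 dispatched to ALU
c4: I3 operands ready
c5: I3 complete
c7: I1 complete
c8: R2←I1
c9: I2 operands ready
c10: R4←I3
c11: I4 dispatched to ALU
c12: I2 complete | I4 operands ready
c13: R0←I2 | I4 complete
c14: R2←I4
c15: I5 dispatched to ALU
c16: I5 operands ready
c17: I5 complete
c18: R0←I5
c19: I6 dispatched to ALU
c20: I6 operands ready
c21: I6 complete
c22: R0←I6
c23: I7 dispatched to FPADD
c24: I7 operands ready
c27: I7 complete
c28: R0←I7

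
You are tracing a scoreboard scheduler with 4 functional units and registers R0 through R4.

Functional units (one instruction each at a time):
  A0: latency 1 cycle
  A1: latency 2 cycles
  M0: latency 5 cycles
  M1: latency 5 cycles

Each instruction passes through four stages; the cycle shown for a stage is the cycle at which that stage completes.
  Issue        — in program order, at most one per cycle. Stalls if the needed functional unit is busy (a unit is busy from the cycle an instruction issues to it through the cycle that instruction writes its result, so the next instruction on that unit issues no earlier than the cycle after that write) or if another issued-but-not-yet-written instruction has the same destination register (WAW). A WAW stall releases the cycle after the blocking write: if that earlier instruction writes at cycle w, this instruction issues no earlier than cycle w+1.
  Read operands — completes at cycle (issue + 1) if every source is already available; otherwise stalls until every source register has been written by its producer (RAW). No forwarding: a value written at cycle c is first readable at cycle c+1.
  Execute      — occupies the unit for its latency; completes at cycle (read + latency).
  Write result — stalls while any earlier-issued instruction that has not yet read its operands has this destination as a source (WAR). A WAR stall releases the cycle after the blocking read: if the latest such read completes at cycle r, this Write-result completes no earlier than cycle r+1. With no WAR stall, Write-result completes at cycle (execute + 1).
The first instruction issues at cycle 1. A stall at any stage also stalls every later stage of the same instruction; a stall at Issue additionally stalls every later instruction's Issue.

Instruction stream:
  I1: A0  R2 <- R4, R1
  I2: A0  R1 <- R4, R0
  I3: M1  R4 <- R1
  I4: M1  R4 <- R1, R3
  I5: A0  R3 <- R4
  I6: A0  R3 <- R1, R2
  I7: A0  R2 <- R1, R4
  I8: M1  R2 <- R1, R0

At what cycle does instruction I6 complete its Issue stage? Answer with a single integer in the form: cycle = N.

cycle = 27

cycle 1: I1 dispatched to A0
cycle 2: I1 operands ready
cycle 3: I1 complete
cycle 4: R2←I1
cycle 5: I2 dispatched to A0
cycle 6: I2 operands ready, I3 dispatched to M1
cycle 7: I2 complete
cycle 8: R1←I2
cycle 9: I3 operands ready
cycle 14: I3 complete
cycle 15: R4←I3
cycle 16: I4 dispatched to M1
cycle 17: I4 operands ready, I5 dispatched to A0
cycle 22: I4 complete
cycle 23: R4←I4
cycle 24: I5 operands ready
cycle 25: I5 complete
cycle 26: R3←I5
cycle 27: I6 dispatched to A0
cycle 28: I6 operands ready
cycle 29: I6 complete
cycle 30: R3←I6
cycle 31: I7 dispatched to A0
cycle 32: I7 operands ready
cycle 33: I7 complete
cycle 34: R2←I7
cycle 35: I8 dispatched to M1
cycle 36: I8 operands ready
cycle 41: I8 complete
cycle 42: R2←I8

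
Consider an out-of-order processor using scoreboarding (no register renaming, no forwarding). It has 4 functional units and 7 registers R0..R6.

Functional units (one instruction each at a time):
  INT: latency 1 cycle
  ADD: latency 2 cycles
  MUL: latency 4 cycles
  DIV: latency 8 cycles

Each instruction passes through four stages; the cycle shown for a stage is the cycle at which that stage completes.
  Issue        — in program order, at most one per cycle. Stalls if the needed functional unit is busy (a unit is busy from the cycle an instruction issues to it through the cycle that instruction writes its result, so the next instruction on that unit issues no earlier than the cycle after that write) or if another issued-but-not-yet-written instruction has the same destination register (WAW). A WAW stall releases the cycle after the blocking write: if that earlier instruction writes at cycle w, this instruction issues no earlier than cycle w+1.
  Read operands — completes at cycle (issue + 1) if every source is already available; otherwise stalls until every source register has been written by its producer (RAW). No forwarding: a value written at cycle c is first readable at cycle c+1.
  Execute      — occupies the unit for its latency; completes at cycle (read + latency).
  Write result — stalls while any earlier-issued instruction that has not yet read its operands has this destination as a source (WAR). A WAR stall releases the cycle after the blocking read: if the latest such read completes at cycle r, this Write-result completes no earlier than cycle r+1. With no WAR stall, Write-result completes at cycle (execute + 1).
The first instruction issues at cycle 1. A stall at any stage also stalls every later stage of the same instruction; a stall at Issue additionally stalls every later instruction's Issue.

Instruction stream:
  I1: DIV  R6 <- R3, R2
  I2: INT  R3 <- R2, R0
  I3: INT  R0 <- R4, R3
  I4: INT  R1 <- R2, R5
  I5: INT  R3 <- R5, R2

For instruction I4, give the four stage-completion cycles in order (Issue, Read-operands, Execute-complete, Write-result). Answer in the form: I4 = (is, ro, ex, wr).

I4 = (10, 11, 12, 13)

[1] I1→DIV
[2] I1 RO, I2→INT
[3] I2 RO
[4] I2 EX
[5] I2 WR R3
[6] I3→INT
[7] I3 RO
[8] I3 EX
[9] I3 WR R0
[10] I1 EX, I4→INT
[11] I1 WR R6, I4 RO
[12] I4 EX
[13] I4 WR R1
[14] I5→INT
[15] I5 RO
[16] I5 EX
[17] I5 WR R3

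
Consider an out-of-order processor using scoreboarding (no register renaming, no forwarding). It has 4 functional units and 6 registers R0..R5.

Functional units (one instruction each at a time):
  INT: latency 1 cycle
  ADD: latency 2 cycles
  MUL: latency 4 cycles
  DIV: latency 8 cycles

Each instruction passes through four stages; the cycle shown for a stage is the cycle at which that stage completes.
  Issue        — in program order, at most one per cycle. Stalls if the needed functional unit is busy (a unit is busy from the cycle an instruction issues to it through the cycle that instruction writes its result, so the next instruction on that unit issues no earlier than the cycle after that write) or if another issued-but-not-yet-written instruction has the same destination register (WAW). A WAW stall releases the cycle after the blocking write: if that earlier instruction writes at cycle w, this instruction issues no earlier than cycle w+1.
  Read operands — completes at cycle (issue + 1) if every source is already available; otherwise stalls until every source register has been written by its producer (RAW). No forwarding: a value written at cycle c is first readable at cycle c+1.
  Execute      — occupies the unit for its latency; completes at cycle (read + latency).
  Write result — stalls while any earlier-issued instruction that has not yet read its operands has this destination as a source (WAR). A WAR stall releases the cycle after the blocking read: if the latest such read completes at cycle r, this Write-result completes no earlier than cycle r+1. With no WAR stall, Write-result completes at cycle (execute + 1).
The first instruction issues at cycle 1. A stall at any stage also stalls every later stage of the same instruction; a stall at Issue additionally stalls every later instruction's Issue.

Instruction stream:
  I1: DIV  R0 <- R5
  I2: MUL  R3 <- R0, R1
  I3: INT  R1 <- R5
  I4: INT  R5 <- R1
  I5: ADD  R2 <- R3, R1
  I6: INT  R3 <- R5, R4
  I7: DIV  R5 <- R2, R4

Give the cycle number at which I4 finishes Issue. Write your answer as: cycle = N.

[I1] 1/2/10/11
[I2] 2/12/16/17  (RAW R0: wait I1 write@11)
[I3] 3/4/5/13  (WAR R1: wait I2 read@12)
[I4] 14/15/16/17  (struct: INT busy until I3 writes@13)
[I5] 15/18/20/21  (RAW R3: wait I2 write@17)
[I6] 18/19/20/21  (struct: INT busy until I4 writes@17)
[I7] 19/22/30/31  (RAW R2: wait I5 write@21)

cycle = 14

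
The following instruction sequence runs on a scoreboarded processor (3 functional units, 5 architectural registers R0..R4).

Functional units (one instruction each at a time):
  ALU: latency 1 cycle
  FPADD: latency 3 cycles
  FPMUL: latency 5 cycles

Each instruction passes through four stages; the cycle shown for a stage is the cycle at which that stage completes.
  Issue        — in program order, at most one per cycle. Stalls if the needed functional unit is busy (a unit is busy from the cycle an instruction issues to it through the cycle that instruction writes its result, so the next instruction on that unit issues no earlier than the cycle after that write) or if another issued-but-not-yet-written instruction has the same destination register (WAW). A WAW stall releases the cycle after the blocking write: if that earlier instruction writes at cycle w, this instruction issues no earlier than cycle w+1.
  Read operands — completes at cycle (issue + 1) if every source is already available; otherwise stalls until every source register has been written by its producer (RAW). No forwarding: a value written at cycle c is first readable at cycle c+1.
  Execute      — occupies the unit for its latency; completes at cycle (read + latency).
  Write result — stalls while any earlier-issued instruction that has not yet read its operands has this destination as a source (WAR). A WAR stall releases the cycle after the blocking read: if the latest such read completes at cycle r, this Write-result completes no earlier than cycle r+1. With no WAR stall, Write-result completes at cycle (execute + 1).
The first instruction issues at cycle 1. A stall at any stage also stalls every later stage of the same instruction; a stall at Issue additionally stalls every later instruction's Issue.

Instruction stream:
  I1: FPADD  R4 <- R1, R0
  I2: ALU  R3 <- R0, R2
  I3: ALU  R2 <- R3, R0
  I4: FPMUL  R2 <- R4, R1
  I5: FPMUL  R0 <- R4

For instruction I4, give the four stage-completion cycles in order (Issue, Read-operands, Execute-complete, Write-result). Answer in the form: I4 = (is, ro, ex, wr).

c1: I1→FPADD
c2: I1 RO | I2→ALU
c3: I2 RO
c4: I2 EX
c5: I1 EX | I2 WR R3
c6: I1 WR R4 | I3→ALU
c7: I3 RO
c8: I3 EX
c9: I3 WR R2
c10: I4→FPMUL
c11: I4 RO
c16: I4 EX
c17: I4 WR R2
c18: I5→FPMUL
c19: I5 RO
c24: I5 EX
c25: I5 WR R0

I4 = (10, 11, 16, 17)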